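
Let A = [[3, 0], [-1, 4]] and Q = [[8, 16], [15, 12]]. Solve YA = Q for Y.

Right-multiplying both sides by A⁻¹ gives Y = QA⁻¹.
det A = 12; the adjugate gives A⁻¹ = [[1/3, 0], [1/12, 1/4]].
Y = QA⁻¹ = [[8, 16], [15, 12]] · [[1/3, 0], [1/12, 1/4]] = [[4, 4], [6, 3]].

Y = [[4, 4], [6, 3]]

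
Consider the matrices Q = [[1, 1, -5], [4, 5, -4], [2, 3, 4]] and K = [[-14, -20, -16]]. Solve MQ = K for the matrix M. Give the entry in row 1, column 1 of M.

Q is on the right of M, so right-multiply by Q⁻¹: M = KQ⁻¹.
det Q = -2, so Q⁻¹ = [[-16, 19/2, -21/2], [12, -7, 8], [-1, 1/2, -1/2]].
M = KQ⁻¹ = [[-14, -20, -16]] · [[-16, 19/2, -21/2], [12, -7, 8], [-1, 1/2, -1/2]] = [[0, -1, -5]].

0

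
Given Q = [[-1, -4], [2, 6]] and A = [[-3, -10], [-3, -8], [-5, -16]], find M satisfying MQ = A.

Since Q sits to the right of M, M = AQ⁻¹.
Q has determinant 2; Q⁻¹ = [[3, 2], [-1, -1/2]].
M = AQ⁻¹ = [[-3, -10], [-3, -8], [-5, -16]] · [[3, 2], [-1, -1/2]] = [[1, -1], [-1, -2], [1, -2]].

M = [[1, -1], [-1, -2], [1, -2]]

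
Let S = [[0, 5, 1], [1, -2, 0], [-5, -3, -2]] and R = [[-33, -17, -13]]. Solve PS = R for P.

Right-multiplying both sides by S⁻¹ gives P = RS⁻¹.
S has determinant -3; S⁻¹ = [[-4/3, -7/3, -2/3], [-2/3, -5/3, -1/3], [13/3, 25/3, 5/3]].
P = RS⁻¹ = [[-33, -17, -13]] · [[-4/3, -7/3, -2/3], [-2/3, -5/3, -1/3], [13/3, 25/3, 5/3]] = [[-1, -3, 6]].

P = [[-1, -3, 6]]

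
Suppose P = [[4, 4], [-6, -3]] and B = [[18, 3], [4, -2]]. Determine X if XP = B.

Since P sits to the right of X, X = BP⁻¹.
P has determinant 12; P⁻¹ = [[-1/4, -1/3], [1/2, 1/3]].
X = BP⁻¹ = [[18, 3], [4, -2]] · [[-1/4, -1/3], [1/2, 1/3]] = [[-3, -5], [-2, -2]].

X = [[-3, -5], [-2, -2]]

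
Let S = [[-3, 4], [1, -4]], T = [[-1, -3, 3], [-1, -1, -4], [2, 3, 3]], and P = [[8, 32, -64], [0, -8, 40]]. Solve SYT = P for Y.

Y = [[4, 0, 0], [1, 4, 2]]

Isolating Y: multiply by S⁻¹ from the left and T⁻¹ from the right, so Y = S⁻¹PT⁻¹.
det S = 8; the adjugate gives S⁻¹ = [[-1/2, -1/2], [-1/8, -3/8]].
det T = 3, so T⁻¹ = [[3, 6, 5], [-5/3, -3, -7/3], [-1/3, -1, -2/3]].
S⁻¹P = [[-4, -12, 12], [-1, -1, -7]].
Y = (S⁻¹P)T⁻¹ = [[4, 0, 0], [1, 4, 2]].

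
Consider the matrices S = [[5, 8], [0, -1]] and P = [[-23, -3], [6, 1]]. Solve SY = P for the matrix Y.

Y = [[5, 1], [-6, -1]]

Left-multiplying both sides by S⁻¹ gives Y = S⁻¹P.
S has determinant -5; S⁻¹ = [[1/5, 8/5], [0, -1]].
Y = S⁻¹P = [[1/5, 8/5], [0, -1]] · [[-23, -3], [6, 1]] = [[5, 1], [-6, -1]].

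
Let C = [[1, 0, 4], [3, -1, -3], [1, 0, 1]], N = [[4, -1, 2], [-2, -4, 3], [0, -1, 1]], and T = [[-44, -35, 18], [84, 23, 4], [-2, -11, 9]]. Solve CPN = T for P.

Isolating P: multiply by C⁻¹ from the left and N⁻¹ from the right, so P = C⁻¹TN⁻¹.
C has determinant 3; C⁻¹ = [[-1/3, 0, 4/3], [-2, -1, 5], [1/3, 0, -1/3]].
det N = -2; the adjugate gives N⁻¹ = [[1/2, 1/2, -5/2], [-1, -2, 8], [-1, -2, 9]].
C⁻¹T = [[12, -3, 6], [-6, -8, 5], [-14, -8, 3]].
P = (C⁻¹T)N⁻¹ = [[3, 0, 0], [0, 3, -4], [-2, 3, -2]].

P = [[3, 0, 0], [0, 3, -4], [-2, 3, -2]]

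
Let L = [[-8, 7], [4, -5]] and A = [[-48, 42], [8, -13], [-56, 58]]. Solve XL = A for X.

X = [[6, 0], [1, 4], [4, -6]]

L is on the right of X, so right-multiply by L⁻¹: X = AL⁻¹.
L has determinant 12; L⁻¹ = [[-5/12, -7/12], [-1/3, -2/3]].
X = AL⁻¹ = [[-48, 42], [8, -13], [-56, 58]] · [[-5/12, -7/12], [-1/3, -2/3]] = [[6, 0], [1, 4], [4, -6]].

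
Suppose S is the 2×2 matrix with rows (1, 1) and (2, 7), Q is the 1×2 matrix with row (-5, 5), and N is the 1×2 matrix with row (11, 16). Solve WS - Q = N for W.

WS = N + Q = [[6, 21]].
Since S sits to the right of W, W = (N + Q)S⁻¹.
det S = 5, so S⁻¹ = [[7/5, -1/5], [-2/5, 1/5]].
W = (N + Q)S⁻¹ = [[0, 3]].

W = [[0, 3]]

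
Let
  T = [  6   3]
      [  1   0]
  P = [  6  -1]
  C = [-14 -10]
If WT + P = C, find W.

W = [[-3, -2]]

WT = C − P = [[-20, -9]].
Since T sits to the right of W, W = (C − P)T⁻¹.
det T = -3; the adjugate gives T⁻¹ = [[0, 1], [1/3, -2]].
W = (C − P)T⁻¹ = [[-3, -2]].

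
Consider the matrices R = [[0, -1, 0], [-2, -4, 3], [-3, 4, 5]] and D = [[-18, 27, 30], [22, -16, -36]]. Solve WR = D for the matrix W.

W = [[-3, 0, 6], [0, -2, -6]]

Right-multiplying both sides by R⁻¹ gives W = DR⁻¹.
R has determinant -1; R⁻¹ = [[32, -5, 3], [-1, 0, 0], [20, -3, 2]].
W = DR⁻¹ = [[-18, 27, 30], [22, -16, -36]] · [[32, -5, 3], [-1, 0, 0], [20, -3, 2]] = [[-3, 0, 6], [0, -2, -6]].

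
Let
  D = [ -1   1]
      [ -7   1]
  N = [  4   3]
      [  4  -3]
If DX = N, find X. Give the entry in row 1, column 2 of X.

1

D is on the left of X, so left-multiply by D⁻¹: X = D⁻¹N.
det D = 6; the adjugate gives D⁻¹ = [[1/6, -1/6], [7/6, -1/6]].
X = D⁻¹N = [[1/6, -1/6], [7/6, -1/6]] · [[4, 3], [4, -3]] = [[0, 1], [4, 4]].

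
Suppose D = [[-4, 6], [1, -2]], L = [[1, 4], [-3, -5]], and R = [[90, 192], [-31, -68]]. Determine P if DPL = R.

P = [[3, 0], [5, -4]]

Isolating P: multiply by D⁻¹ from the left and L⁻¹ from the right, so P = D⁻¹RL⁻¹.
D has determinant 2; D⁻¹ = [[-1, -3], [-1/2, -2]].
det L = 7, so L⁻¹ = [[-5/7, -4/7], [3/7, 1/7]].
D⁻¹R = [[3, 12], [17, 40]].
P = (D⁻¹R)L⁻¹ = [[3, 0], [5, -4]].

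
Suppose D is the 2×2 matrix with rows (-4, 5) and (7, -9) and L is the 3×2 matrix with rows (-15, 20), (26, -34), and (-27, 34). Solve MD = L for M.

D is on the right of M, so right-multiply by D⁻¹: M = LD⁻¹.
det D = 1, so D⁻¹ = [[-9, -5], [-7, -4]].
M = LD⁻¹ = [[-15, 20], [26, -34], [-27, 34]] · [[-9, -5], [-7, -4]] = [[-5, -5], [4, 6], [5, -1]].

M = [[-5, -5], [4, 6], [5, -1]]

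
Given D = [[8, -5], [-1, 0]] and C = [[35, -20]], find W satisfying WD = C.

W = [[4, -3]]

Right-multiplying both sides by D⁻¹ gives W = CD⁻¹.
det D = -5, so D⁻¹ = [[0, -1], [-1/5, -8/5]].
W = CD⁻¹ = [[35, -20]] · [[0, -1], [-1/5, -8/5]] = [[4, -3]].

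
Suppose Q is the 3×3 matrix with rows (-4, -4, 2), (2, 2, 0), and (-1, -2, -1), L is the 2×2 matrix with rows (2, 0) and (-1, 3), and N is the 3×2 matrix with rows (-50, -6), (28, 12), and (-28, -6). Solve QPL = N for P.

P = Q⁻¹NL⁻¹ (apply Q⁻¹ on the left and L⁻¹ on the right).
Q has determinant -4; Q⁻¹ = [[1/2, 2, 1], [-1/2, -3/2, -1], [1/2, 1, 0]].
det L = 6, so L⁻¹ = [[1/2, 0], [1/6, 1/3]].
Q⁻¹N = [[3, 15], [11, -9], [3, 9]].
P = (Q⁻¹N)L⁻¹ = [[4, 5], [4, -3], [3, 3]].

P = [[4, 5], [4, -3], [3, 3]]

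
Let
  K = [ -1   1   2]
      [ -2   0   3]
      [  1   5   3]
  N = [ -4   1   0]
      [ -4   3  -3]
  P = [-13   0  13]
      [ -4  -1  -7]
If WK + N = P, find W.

W = [[-1, 5, 0], [1, -1, -1]]

WK = P − N = [[-9, -1, 13], [0, -4, -4]].
K is on the right of W, so right-multiply by K⁻¹: W = (P − N)K⁻¹.
det K = 4; the adjugate gives K⁻¹ = [[-15/4, 7/4, 3/4], [9/4, -5/4, -1/4], [-5/2, 3/2, 1/2]].
W = (P − N)K⁻¹ = [[-1, 5, 0], [1, -1, -1]].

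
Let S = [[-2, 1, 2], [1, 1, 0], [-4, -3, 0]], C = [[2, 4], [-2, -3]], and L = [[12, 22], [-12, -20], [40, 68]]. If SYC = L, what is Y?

Y = S⁻¹LC⁻¹ (apply S⁻¹ on the left and C⁻¹ on the right).
S has determinant 2; S⁻¹ = [[0, -3, -1], [0, 4, 1], [1/2, -5, -3/2]].
det C = 2, so C⁻¹ = [[-3/2, -2], [1, 1]].
S⁻¹L = [[-4, -8], [-8, -12], [6, 9]].
Y = (S⁻¹L)C⁻¹ = [[-2, 0], [0, 4], [0, -3]].

Y = [[-2, 0], [0, 4], [0, -3]]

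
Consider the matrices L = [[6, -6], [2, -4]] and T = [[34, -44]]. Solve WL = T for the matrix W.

L is on the right of W, so right-multiply by L⁻¹: W = TL⁻¹.
det L = -12; the adjugate gives L⁻¹ = [[1/3, -1/2], [1/6, -1/2]].
W = TL⁻¹ = [[34, -44]] · [[1/3, -1/2], [1/6, -1/2]] = [[4, 5]].

W = [[4, 5]]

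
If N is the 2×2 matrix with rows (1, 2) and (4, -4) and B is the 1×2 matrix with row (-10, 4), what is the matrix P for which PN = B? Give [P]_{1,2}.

N is on the right of P, so right-multiply by N⁻¹: P = BN⁻¹.
det N = -12, so N⁻¹ = [[1/3, 1/6], [1/3, -1/12]].
P = BN⁻¹ = [[-10, 4]] · [[1/3, 1/6], [1/3, -1/12]] = [[-2, -2]].

-2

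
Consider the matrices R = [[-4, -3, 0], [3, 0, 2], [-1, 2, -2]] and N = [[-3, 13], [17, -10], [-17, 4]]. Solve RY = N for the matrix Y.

Y = [[3, -4], [-3, 1], [4, 1]]

Left-multiplying both sides by R⁻¹ gives Y = R⁻¹N.
det R = 4, so R⁻¹ = [[-1, -3/2, -3/2], [1, 2, 2], [3/2, 11/4, 9/4]].
Y = R⁻¹N = [[-1, -3/2, -3/2], [1, 2, 2], [3/2, 11/4, 9/4]] · [[-3, 13], [17, -10], [-17, 4]] = [[3, -4], [-3, 1], [4, 1]].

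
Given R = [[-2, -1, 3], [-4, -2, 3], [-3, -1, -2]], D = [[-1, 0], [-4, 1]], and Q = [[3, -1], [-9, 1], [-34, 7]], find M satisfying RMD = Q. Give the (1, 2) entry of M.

-3

Left-multiply by R⁻¹ and right-multiply by D⁻¹: M = R⁻¹QD⁻¹.
det R = -3; the adjugate gives R⁻¹ = [[-7/3, 5/3, -1], [17/3, -13/3, 2], [2/3, -1/3, 0]].
det D = -1, so D⁻¹ = [[-1, 0], [-4, 1]].
R⁻¹Q = [[12, -3], [-12, 4], [5, -1]].
M = (R⁻¹Q)D⁻¹ = [[0, -3], [-4, 4], [-1, -1]].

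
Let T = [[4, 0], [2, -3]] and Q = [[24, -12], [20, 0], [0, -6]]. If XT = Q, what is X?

Right-multiplying both sides by T⁻¹ gives X = QT⁻¹.
T has determinant -12; T⁻¹ = [[1/4, 0], [1/6, -1/3]].
X = QT⁻¹ = [[24, -12], [20, 0], [0, -6]] · [[1/4, 0], [1/6, -1/3]] = [[4, 4], [5, 0], [-1, 2]].

X = [[4, 4], [5, 0], [-1, 2]]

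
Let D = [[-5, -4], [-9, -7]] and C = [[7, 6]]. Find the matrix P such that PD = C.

Right-multiplying both sides by D⁻¹ gives P = CD⁻¹.
det D = -1; the adjugate gives D⁻¹ = [[7, -4], [-9, 5]].
P = CD⁻¹ = [[7, 6]] · [[7, -4], [-9, 5]] = [[-5, 2]].

P = [[-5, 2]]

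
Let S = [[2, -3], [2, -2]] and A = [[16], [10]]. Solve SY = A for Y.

Since S multiplies Y on the left, Y = S⁻¹A.
det S = 2, so S⁻¹ = [[-1, 3/2], [-1, 1]].
Y = S⁻¹A = [[-1, 3/2], [-1, 1]] · [[16], [10]] = [[-1], [-6]].

Y = [[-1], [-6]]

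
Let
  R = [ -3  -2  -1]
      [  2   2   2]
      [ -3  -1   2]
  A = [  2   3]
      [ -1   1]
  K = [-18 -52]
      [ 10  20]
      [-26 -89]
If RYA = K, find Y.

Left-multiply by R⁻¹ and right-multiply by A⁻¹: Y = R⁻¹KA⁻¹.
det R = -2; the adjugate gives R⁻¹ = [[-3, -5/2, 1], [5, 9/2, -2], [-2, -3/2, 1]].
det A = 5; the adjugate gives A⁻¹ = [[1/5, -3/5], [1/5, 2/5]].
R⁻¹K = [[3, 17], [7, 8], [-5, -15]].
Y = (R⁻¹K)A⁻¹ = [[4, 5], [3, -1], [-4, -3]].

Y = [[4, 5], [3, -1], [-4, -3]]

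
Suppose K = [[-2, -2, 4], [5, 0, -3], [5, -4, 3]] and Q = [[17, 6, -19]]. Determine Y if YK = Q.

Right-multiplying both sides by K⁻¹ gives Y = QK⁻¹.
K has determinant 4; K⁻¹ = [[-3, -5/2, 3/2], [-15/2, -13/2, 7/2], [-5, -9/2, 5/2]].
Y = QK⁻¹ = [[17, 6, -19]] · [[-3, -5/2, 3/2], [-15/2, -13/2, 7/2], [-5, -9/2, 5/2]] = [[-1, 4, -1]].

Y = [[-1, 4, -1]]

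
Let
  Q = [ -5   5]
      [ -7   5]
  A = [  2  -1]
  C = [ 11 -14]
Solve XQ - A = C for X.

XQ = C + A = [[13, -15]].
Right-multiplying both sides by Q⁻¹ gives X = (C + A)Q⁻¹.
det Q = 10; the adjugate gives Q⁻¹ = [[1/2, -1/2], [7/10, -1/2]].
X = (C + A)Q⁻¹ = [[-4, 1]].

X = [[-4, 1]]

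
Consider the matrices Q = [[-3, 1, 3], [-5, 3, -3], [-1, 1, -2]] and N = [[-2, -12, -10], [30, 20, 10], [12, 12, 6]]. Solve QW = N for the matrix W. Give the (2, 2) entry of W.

Since Q multiplies W on the left, W = Q⁻¹N.
det Q = -4; the adjugate gives Q⁻¹ = [[3/4, -5/4, 3], [7/4, -9/4, 6], [1/2, -1/2, 1]].
W = Q⁻¹N = [[3/4, -5/4, 3], [7/4, -9/4, 6], [1/2, -1/2, 1]] · [[-2, -12, -10], [30, 20, 10], [12, 12, 6]] = [[-3, 2, -2], [1, 6, -4], [-4, -4, -4]].

6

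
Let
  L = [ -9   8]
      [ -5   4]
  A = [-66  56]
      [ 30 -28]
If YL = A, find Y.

Y = [[4, 6], [-5, 3]]

Since L sits to the right of Y, Y = AL⁻¹.
det L = 4, so L⁻¹ = [[1, -2], [5/4, -9/4]].
Y = AL⁻¹ = [[-66, 56], [30, -28]] · [[1, -2], [5/4, -9/4]] = [[4, 6], [-5, 3]].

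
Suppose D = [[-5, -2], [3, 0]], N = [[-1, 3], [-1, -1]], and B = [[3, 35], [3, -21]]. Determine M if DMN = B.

Isolating M: multiply by D⁻¹ from the left and N⁻¹ from the right, so M = D⁻¹BN⁻¹.
det D = 6, so D⁻¹ = [[0, 1/3], [-1/2, -5/6]].
det N = 4; the adjugate gives N⁻¹ = [[-1/4, -3/4], [1/4, -1/4]].
D⁻¹B = [[1, -7], [-4, 0]].
M = (D⁻¹B)N⁻¹ = [[-2, 1], [1, 3]].

M = [[-2, 1], [1, 3]]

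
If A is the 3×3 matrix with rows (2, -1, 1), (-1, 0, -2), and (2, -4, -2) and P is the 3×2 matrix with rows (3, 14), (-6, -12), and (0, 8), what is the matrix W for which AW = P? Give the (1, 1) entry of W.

-2

A is on the left of W, so left-multiply by A⁻¹: W = A⁻¹P.
det A = -6; the adjugate gives A⁻¹ = [[4/3, 1, -1/3], [1, 1, -1/2], [-2/3, -1, 1/6]].
W = A⁻¹P = [[4/3, 1, -1/3], [1, 1, -1/2], [-2/3, -1, 1/6]] · [[3, 14], [-6, -12], [0, 8]] = [[-2, 4], [-3, -2], [4, 4]].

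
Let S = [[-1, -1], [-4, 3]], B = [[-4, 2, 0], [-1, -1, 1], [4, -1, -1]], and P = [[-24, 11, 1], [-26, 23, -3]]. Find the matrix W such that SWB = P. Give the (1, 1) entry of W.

-2

Left-multiply by S⁻¹ and right-multiply by B⁻¹: W = S⁻¹PB⁻¹.
det S = -7, so S⁻¹ = [[-3/7, -1/7], [-4/7, 1/7]].
det B = -2; the adjugate gives B⁻¹ = [[-1, -1, -1], [-3/2, -2, -2], [-5/2, -2, -3]].
S⁻¹P = [[14, -8, 0], [10, -3, -1]].
W = (S⁻¹P)B⁻¹ = [[-2, 2, 2], [-3, -2, -1]].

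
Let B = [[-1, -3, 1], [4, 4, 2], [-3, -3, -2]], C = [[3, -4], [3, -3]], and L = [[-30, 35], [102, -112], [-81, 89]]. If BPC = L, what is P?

P = [[0, 4], [2, 1], [1, 2]]

Isolating P: multiply by B⁻¹ from the left and C⁻¹ from the right, so P = B⁻¹LC⁻¹.
det B = -4; the adjugate gives B⁻¹ = [[1/2, 9/4, 5/2], [-1/2, -5/4, -3/2], [0, -3/2, -2]].
det C = 3, so C⁻¹ = [[-1, 4/3], [-1, 1]].
B⁻¹L = [[12, -12], [9, -11], [9, -10]].
P = (B⁻¹L)C⁻¹ = [[0, 4], [2, 1], [1, 2]].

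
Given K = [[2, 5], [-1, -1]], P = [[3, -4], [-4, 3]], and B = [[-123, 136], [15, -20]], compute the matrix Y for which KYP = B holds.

Y = K⁻¹BP⁻¹ (apply K⁻¹ on the left and P⁻¹ on the right).
K has determinant 3; K⁻¹ = [[-1/3, -5/3], [1/3, 2/3]].
P has determinant -7; P⁻¹ = [[-3/7, -4/7], [-4/7, -3/7]].
K⁻¹B = [[16, -12], [-31, 32]].
Y = (K⁻¹B)P⁻¹ = [[0, -4], [-5, 4]].

Y = [[0, -4], [-5, 4]]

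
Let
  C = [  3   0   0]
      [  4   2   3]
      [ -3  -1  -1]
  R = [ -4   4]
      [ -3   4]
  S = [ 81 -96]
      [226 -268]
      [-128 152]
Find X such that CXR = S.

X = C⁻¹SR⁻¹ (apply C⁻¹ on the left and R⁻¹ on the right).
C has determinant 3; C⁻¹ = [[1/3, 0, 0], [-5/3, -1, -3], [2/3, 1, 2]].
R has determinant -4; R⁻¹ = [[-1, 1], [-3/4, 1]].
C⁻¹S = [[27, -32], [23, -28], [24, -28]].
X = (C⁻¹S)R⁻¹ = [[-3, -5], [-2, -5], [-3, -4]].

X = [[-3, -5], [-2, -5], [-3, -4]]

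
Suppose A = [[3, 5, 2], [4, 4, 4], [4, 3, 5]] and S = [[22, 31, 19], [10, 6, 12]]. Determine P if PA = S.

P = [[6, -2, 3], [-2, 4, 0]]

Right-multiplying both sides by A⁻¹ gives P = SA⁻¹.
det A = -4; the adjugate gives A⁻¹ = [[-2, 19/4, -3], [1, -7/4, 1], [1, -11/4, 2]].
P = SA⁻¹ = [[22, 31, 19], [10, 6, 12]] · [[-2, 19/4, -3], [1, -7/4, 1], [1, -11/4, 2]] = [[6, -2, 3], [-2, 4, 0]].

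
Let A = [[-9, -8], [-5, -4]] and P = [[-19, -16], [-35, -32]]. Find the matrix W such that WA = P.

W = [[1, 2], [5, -2]]

Right-multiplying both sides by A⁻¹ gives W = PA⁻¹.
A has determinant -4; A⁻¹ = [[1, -2], [-5/4, 9/4]].
W = PA⁻¹ = [[-19, -16], [-35, -32]] · [[1, -2], [-5/4, 9/4]] = [[1, 2], [5, -2]].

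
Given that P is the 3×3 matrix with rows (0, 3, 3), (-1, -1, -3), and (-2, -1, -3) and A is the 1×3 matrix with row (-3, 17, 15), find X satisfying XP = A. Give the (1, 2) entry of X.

-1

Right-multiplying both sides by P⁻¹ gives X = AP⁻¹.
det P = 6, so P⁻¹ = [[0, 1, -1], [1/2, 1, -1/2], [-1/6, -1, 1/2]].
X = AP⁻¹ = [[-3, 17, 15]] · [[0, 1, -1], [1/2, 1, -1/2], [-1/6, -1, 1/2]] = [[6, -1, 2]].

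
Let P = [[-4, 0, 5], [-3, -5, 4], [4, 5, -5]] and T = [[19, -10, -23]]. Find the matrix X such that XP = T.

X = [[-6, 3, 1]]

Right-multiplying both sides by P⁻¹ gives X = TP⁻¹.
det P = 5, so P⁻¹ = [[1, 5, 5], [1/5, 0, 1/5], [1, 4, 4]].
X = TP⁻¹ = [[19, -10, -23]] · [[1, 5, 5], [1/5, 0, 1/5], [1, 4, 4]] = [[-6, 3, 1]].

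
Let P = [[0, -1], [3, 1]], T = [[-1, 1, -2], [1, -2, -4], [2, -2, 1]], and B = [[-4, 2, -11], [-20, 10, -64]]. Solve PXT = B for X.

X = [[2, 4, -5], [0, -2, 3]]

Isolating X: multiply by P⁻¹ from the left and T⁻¹ from the right, so X = P⁻¹BT⁻¹.
det P = 3, so P⁻¹ = [[1/3, 1/3], [-1, 0]].
T has determinant -3; T⁻¹ = [[10/3, -1, 8/3], [3, -1, 2], [-2/3, 0, -1/3]].
P⁻¹B = [[-8, 4, -25], [4, -2, 11]].
X = (P⁻¹B)T⁻¹ = [[2, 4, -5], [0, -2, 3]].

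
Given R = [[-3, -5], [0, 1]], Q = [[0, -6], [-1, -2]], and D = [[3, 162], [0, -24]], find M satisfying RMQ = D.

Isolating M: multiply by R⁻¹ from the left and Q⁻¹ from the right, so M = R⁻¹DQ⁻¹.
R has determinant -3; R⁻¹ = [[-1/3, -5/3], [0, 1]].
det Q = -6, so Q⁻¹ = [[1/3, -1], [-1/6, 0]].
R⁻¹D = [[-1, -14], [0, -24]].
M = (R⁻¹D)Q⁻¹ = [[2, 1], [4, 0]].

M = [[2, 1], [4, 0]]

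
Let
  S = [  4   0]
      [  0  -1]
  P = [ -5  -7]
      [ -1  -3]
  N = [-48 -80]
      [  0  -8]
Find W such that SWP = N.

W = [[2, 2], [1, -5]]

Isolating W: multiply by S⁻¹ from the left and P⁻¹ from the right, so W = S⁻¹NP⁻¹.
det S = -4, so S⁻¹ = [[1/4, 0], [0, -1]].
det P = 8, so P⁻¹ = [[-3/8, 7/8], [1/8, -5/8]].
S⁻¹N = [[-12, -20], [0, 8]].
W = (S⁻¹N)P⁻¹ = [[2, 2], [1, -5]].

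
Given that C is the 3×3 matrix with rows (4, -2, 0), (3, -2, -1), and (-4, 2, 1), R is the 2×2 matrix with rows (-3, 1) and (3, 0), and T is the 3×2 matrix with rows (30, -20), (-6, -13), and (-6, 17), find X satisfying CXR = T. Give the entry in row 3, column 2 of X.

X = C⁻¹TR⁻¹ (apply C⁻¹ on the left and R⁻¹ on the right).
C has determinant -2; C⁻¹ = [[0, -1, -1], [-1/2, -2, -2], [1, 0, 1]].
det R = -3, so R⁻¹ = [[0, 1/3], [1, 1]].
C⁻¹T = [[12, -4], [9, 2], [24, -3]].
X = (C⁻¹T)R⁻¹ = [[-4, 0], [2, 5], [-3, 5]].

5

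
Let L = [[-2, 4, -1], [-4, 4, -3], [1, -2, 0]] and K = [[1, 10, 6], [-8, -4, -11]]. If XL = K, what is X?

Right-multiplying both sides by L⁻¹ gives X = KL⁻¹.
det L = -4; the adjugate gives L⁻¹ = [[3/2, -1/2, 2], [3/4, -1/4, 1/2], [-1, 0, -2]].
X = KL⁻¹ = [[1, 10, 6], [-8, -4, -11]] · [[3/2, -1/2, 2], [3/4, -1/4, 1/2], [-1, 0, -2]] = [[3, -3, -5], [-4, 5, 4]].

X = [[3, -3, -5], [-4, 5, 4]]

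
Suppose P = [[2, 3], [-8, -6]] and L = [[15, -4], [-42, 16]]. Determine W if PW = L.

W = [[3, -2], [3, 0]]

Left-multiplying both sides by P⁻¹ gives W = P⁻¹L.
det P = 12, so P⁻¹ = [[-1/2, -1/4], [2/3, 1/6]].
W = P⁻¹L = [[-1/2, -1/4], [2/3, 1/6]] · [[15, -4], [-42, 16]] = [[3, -2], [3, 0]].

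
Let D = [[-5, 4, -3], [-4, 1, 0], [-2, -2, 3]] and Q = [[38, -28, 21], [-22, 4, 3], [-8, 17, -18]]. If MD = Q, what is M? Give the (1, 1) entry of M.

-4

Since D sits to the right of M, M = QD⁻¹.
det D = 3, so D⁻¹ = [[1, -2, 1], [4, -7, 4], [10/3, -6, 11/3]].
M = QD⁻¹ = [[38, -28, 21], [-22, 4, 3], [-8, 17, -18]] · [[1, -2, 1], [4, -7, 4], [10/3, -6, 11/3]] = [[-4, -6, 3], [4, -2, 5], [0, 5, -6]].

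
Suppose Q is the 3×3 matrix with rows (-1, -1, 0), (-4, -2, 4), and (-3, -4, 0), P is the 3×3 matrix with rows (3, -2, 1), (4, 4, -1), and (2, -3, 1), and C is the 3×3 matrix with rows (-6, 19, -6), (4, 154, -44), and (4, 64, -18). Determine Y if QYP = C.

Y = Q⁻¹CP⁻¹ (apply Q⁻¹ on the left and P⁻¹ on the right).
det Q = -4, so Q⁻¹ = [[-4, 0, 1], [3, 0, -1], [-5/2, 1/4, 1/2]].
P has determinant -5; P⁻¹ = [[-1/5, 1/5, 2/5], [6/5, -1/5, -7/5], [4, -1, -4]].
Q⁻¹C = [[28, -12, 6], [-22, -7, 0], [18, 23, -5]].
Y = (Q⁻¹C)P⁻¹ = [[4, 2, 4], [-4, -3, 1], [4, 4, -5]].

Y = [[4, 2, 4], [-4, -3, 1], [4, 4, -5]]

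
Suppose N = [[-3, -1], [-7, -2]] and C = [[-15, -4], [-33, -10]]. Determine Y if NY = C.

Since N multiplies Y on the left, Y = N⁻¹C.
det N = -1, so N⁻¹ = [[2, -1], [-7, 3]].
Y = N⁻¹C = [[2, -1], [-7, 3]] · [[-15, -4], [-33, -10]] = [[3, 2], [6, -2]].

Y = [[3, 2], [6, -2]]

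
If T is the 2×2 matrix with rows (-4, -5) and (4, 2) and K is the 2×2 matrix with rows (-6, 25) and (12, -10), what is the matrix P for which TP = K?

Left-multiplying both sides by T⁻¹ gives P = T⁻¹K.
T has determinant 12; T⁻¹ = [[1/6, 5/12], [-1/3, -1/3]].
P = T⁻¹K = [[1/6, 5/12], [-1/3, -1/3]] · [[-6, 25], [12, -10]] = [[4, 0], [-2, -5]].

P = [[4, 0], [-2, -5]]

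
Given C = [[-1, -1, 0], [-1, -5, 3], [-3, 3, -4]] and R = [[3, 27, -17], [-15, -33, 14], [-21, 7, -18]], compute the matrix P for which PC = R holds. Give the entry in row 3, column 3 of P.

6

Right-multiplying both sides by C⁻¹ gives P = RC⁻¹.
C has determinant 2; C⁻¹ = [[11/2, -2, -3/2], [-13/2, 2, 3/2], [-9, 3, 2]].
P = RC⁻¹ = [[3, 27, -17], [-15, -33, 14], [-21, 7, -18]] · [[11/2, -2, -3/2], [-13/2, 2, 3/2], [-9, 3, 2]] = [[-6, -3, 2], [6, 6, 1], [1, 2, 6]].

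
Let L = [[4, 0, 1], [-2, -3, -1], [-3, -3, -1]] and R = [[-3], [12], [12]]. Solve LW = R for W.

L is on the left of W, so left-multiply by L⁻¹: W = L⁻¹R.
det L = -3, so L⁻¹ = [[0, 1, -1], [-1/3, 1/3, -2/3], [1, -4, 4]].
W = L⁻¹R = [[0, 1, -1], [-1/3, 1/3, -2/3], [1, -4, 4]] · [[-3], [12], [12]] = [[0], [-3], [-3]].

W = [[0], [-3], [-3]]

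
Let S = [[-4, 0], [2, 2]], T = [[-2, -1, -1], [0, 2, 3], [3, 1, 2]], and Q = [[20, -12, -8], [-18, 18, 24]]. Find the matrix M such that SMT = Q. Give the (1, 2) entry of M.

2

Isolating M: multiply by S⁻¹ from the left and T⁻¹ from the right, so M = S⁻¹QT⁻¹.
det S = -8, so S⁻¹ = [[-1/4, 0], [1/4, 1/2]].
det T = -5; the adjugate gives T⁻¹ = [[-1/5, -1/5, 1/5], [-9/5, 1/5, -6/5], [6/5, 1/5, 4/5]].
S⁻¹Q = [[-5, 3, 2], [-4, 6, 10]].
M = (S⁻¹Q)T⁻¹ = [[-2, 2, -3], [2, 4, 0]].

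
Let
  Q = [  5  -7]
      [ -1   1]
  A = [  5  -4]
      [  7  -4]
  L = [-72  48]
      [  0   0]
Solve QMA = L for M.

M = [[3, 3], [3, 3]]

M = Q⁻¹LA⁻¹ (apply Q⁻¹ on the left and A⁻¹ on the right).
Q has determinant -2; Q⁻¹ = [[-1/2, -7/2], [-1/2, -5/2]].
det A = 8, so A⁻¹ = [[-1/2, 1/2], [-7/8, 5/8]].
Q⁻¹L = [[36, -24], [36, -24]].
M = (Q⁻¹L)A⁻¹ = [[3, 3], [3, 3]].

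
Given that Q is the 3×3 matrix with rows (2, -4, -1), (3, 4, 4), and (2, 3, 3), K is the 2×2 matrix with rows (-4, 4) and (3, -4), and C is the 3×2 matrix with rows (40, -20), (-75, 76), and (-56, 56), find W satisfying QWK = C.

W = [[-2, -3], [5, 4], [1, -2]]

W = Q⁻¹CK⁻¹ (apply Q⁻¹ on the left and K⁻¹ on the right).
Q has determinant 3; Q⁻¹ = [[0, 3, -4], [-1/3, 8/3, -11/3], [1/3, -14/3, 20/3]].
det K = 4, so K⁻¹ = [[-1, -1], [-3/4, -1]].
Q⁻¹C = [[-1, 4], [-8, 4], [-10, 12]].
W = (Q⁻¹C)K⁻¹ = [[-2, -3], [5, 4], [1, -2]].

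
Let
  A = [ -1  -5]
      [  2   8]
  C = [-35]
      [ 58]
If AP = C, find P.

P = [[5], [6]]

Left-multiplying both sides by A⁻¹ gives P = A⁻¹C.
A has determinant 2; A⁻¹ = [[4, 5/2], [-1, -1/2]].
P = A⁻¹C = [[4, 5/2], [-1, -1/2]] · [[-35], [58]] = [[5], [6]].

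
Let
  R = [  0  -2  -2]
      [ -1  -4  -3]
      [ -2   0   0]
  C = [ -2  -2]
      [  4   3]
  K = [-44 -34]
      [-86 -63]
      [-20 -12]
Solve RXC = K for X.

Isolating X: multiply by R⁻¹ from the left and C⁻¹ from the right, so X = R⁻¹KC⁻¹.
det R = 4; the adjugate gives R⁻¹ = [[0, 0, -1/2], [3/2, -1, 1/2], [-2, 1, -1/2]].
C has determinant 2; C⁻¹ = [[3/2, 1], [-2, -1]].
R⁻¹K = [[10, 6], [10, 6], [12, 11]].
X = (R⁻¹K)C⁻¹ = [[3, 4], [3, 4], [-4, 1]].

X = [[3, 4], [3, 4], [-4, 1]]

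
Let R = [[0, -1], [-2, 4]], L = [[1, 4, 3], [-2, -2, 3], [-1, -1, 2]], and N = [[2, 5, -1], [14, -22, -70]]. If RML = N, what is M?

M = [[4, 5, 5], [-1, -2, 5]]

Isolating M: multiply by R⁻¹ from the left and L⁻¹ from the right, so M = R⁻¹NL⁻¹.
R has determinant -2; R⁻¹ = [[-2, -1/2], [-1, 0]].
L has determinant 3; L⁻¹ = [[-1/3, -11/3, 6], [1/3, 5/3, -3], [0, -1, 2]].
R⁻¹N = [[-11, 1, 37], [-2, -5, 1]].
M = (R⁻¹N)L⁻¹ = [[4, 5, 5], [-1, -2, 5]].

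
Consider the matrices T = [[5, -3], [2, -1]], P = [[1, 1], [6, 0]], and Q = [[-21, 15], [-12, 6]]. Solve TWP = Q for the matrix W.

Isolating W: multiply by T⁻¹ from the left and P⁻¹ from the right, so W = T⁻¹QP⁻¹.
det T = 1, so T⁻¹ = [[-1, 3], [-2, 5]].
det P = -6; the adjugate gives P⁻¹ = [[0, 1/6], [1, -1/6]].
T⁻¹Q = [[-15, 3], [-18, 0]].
W = (T⁻¹Q)P⁻¹ = [[3, -3], [0, -3]].

W = [[3, -3], [0, -3]]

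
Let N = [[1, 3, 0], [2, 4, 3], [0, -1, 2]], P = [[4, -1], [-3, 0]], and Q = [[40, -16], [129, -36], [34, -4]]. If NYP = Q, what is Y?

Y = [[4, -4], [4, 4], [4, -1]]

Left-multiply by N⁻¹ and right-multiply by P⁻¹: Y = N⁻¹QP⁻¹.
det N = -1; the adjugate gives N⁻¹ = [[-11, 6, -9], [4, -2, 3], [2, -1, 2]].
P has determinant -3; P⁻¹ = [[0, -1/3], [-1, -4/3]].
N⁻¹Q = [[28, -4], [4, -4], [19, -4]].
Y = (N⁻¹Q)P⁻¹ = [[4, -4], [4, 4], [4, -1]].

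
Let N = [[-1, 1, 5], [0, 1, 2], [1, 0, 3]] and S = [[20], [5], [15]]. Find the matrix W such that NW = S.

Left-multiplying both sides by N⁻¹ gives W = N⁻¹S.
N has determinant -6; N⁻¹ = [[-1/2, 1/2, 1/2], [-1/3, 4/3, -1/3], [1/6, -1/6, 1/6]].
W = N⁻¹S = [[-1/2, 1/2, 1/2], [-1/3, 4/3, -1/3], [1/6, -1/6, 1/6]] · [[20], [5], [15]] = [[0], [-5], [5]].

W = [[0], [-5], [5]]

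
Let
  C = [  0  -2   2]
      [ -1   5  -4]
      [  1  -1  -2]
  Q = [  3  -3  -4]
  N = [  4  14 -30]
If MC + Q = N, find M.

MC = N − Q = [[1, 17, -26]].
Since C sits to the right of M, M = (N − Q)C⁻¹.
det C = 4, so C⁻¹ = [[-7/2, -3/2, -1/2], [-3/2, -1/2, -1/2], [-1, -1/2, -1/2]].
M = (N − Q)C⁻¹ = [[-3, 3, 4]].

M = [[-3, 3, 4]]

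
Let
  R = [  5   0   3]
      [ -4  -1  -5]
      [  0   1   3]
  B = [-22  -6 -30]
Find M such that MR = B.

Since R sits to the right of M, M = BR⁻¹.
det R = -2; the adjugate gives R⁻¹ = [[-1, -3/2, -3/2], [-6, -15/2, -13/2], [2, 5/2, 5/2]].
M = BR⁻¹ = [[-22, -6, -30]] · [[-1, -3/2, -3/2], [-6, -15/2, -13/2], [2, 5/2, 5/2]] = [[-2, 3, -3]].

M = [[-2, 3, -3]]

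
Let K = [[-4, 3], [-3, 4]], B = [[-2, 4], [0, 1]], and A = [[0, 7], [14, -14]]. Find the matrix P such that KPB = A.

P = [[-3, 2], [-4, 5]]

Left-multiply by K⁻¹ and right-multiply by B⁻¹: P = K⁻¹AB⁻¹.
det K = -7, so K⁻¹ = [[-4/7, 3/7], [-3/7, 4/7]].
det B = -2; the adjugate gives B⁻¹ = [[-1/2, 2], [0, 1]].
K⁻¹A = [[6, -10], [8, -11]].
P = (K⁻¹A)B⁻¹ = [[-3, 2], [-4, 5]].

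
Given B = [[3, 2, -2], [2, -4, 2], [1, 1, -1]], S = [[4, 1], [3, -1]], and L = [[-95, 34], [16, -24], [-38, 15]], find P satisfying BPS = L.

P = [[-1, -5], [1, -4], [-1, 5]]

P = B⁻¹LS⁻¹ (apply B⁻¹ on the left and S⁻¹ on the right).
B has determinant 2; B⁻¹ = [[1, 0, -2], [2, -1/2, -5], [3, -1/2, -8]].
det S = -7; the adjugate gives S⁻¹ = [[1/7, 1/7], [3/7, -4/7]].
B⁻¹L = [[-19, 4], [-8, 5], [11, -6]].
P = (B⁻¹L)S⁻¹ = [[-1, -5], [1, -4], [-1, 5]].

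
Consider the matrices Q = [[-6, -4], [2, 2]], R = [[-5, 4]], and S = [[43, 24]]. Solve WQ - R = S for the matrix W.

WQ = S + R = [[38, 28]].
Q is on the right of W, so right-multiply by Q⁻¹: W = (S + R)Q⁻¹.
det Q = -4; the adjugate gives Q⁻¹ = [[-1/2, -1], [1/2, 3/2]].
W = (S + R)Q⁻¹ = [[-5, 4]].

W = [[-5, 4]]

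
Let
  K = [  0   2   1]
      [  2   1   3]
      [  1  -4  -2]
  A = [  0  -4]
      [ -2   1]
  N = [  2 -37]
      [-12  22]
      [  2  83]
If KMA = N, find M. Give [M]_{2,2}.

M = K⁻¹NA⁻¹ (apply K⁻¹ on the left and A⁻¹ on the right).
K has determinant 5; K⁻¹ = [[2, 0, 1], [7/5, -1/5, 2/5], [-9/5, 2/5, -4/5]].
det A = -8, so A⁻¹ = [[-1/8, -1/2], [-1/4, 0]].
K⁻¹N = [[6, 9], [6, -23], [-10, 9]].
M = (K⁻¹N)A⁻¹ = [[-3, -3], [5, -3], [-1, 5]].

-3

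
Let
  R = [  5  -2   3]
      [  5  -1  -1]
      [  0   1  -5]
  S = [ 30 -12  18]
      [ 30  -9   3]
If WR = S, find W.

W = [[6, 0, 0], [6, 0, 3]]

Right-multiplying both sides by R⁻¹ gives W = SR⁻¹.
det R = -5; the adjugate gives R⁻¹ = [[-6/5, 7/5, -1], [-5, 5, -4], [-1, 1, -1]].
W = SR⁻¹ = [[30, -12, 18], [30, -9, 3]] · [[-6/5, 7/5, -1], [-5, 5, -4], [-1, 1, -1]] = [[6, 0, 0], [6, 0, 3]].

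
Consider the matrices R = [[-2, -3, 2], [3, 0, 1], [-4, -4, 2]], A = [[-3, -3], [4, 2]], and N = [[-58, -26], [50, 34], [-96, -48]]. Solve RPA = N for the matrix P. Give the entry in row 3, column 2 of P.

P = R⁻¹NA⁻¹ (apply R⁻¹ on the left and A⁻¹ on the right).
R has determinant -2; R⁻¹ = [[-2, 1, 3/2], [5, -2, -4], [6, -2, -9/2]].
A has determinant 6; A⁻¹ = [[1/3, 1/2], [-2/3, -1/2]].
R⁻¹N = [[22, 14], [-6, -6], [-16, -8]].
P = (R⁻¹N)A⁻¹ = [[-2, 4], [2, 0], [0, -4]].

-4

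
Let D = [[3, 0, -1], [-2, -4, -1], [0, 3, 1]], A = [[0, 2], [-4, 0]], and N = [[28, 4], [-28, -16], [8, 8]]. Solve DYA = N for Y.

Y = D⁻¹NA⁻¹ (apply D⁻¹ on the left and A⁻¹ on the right).
det D = 3; the adjugate gives D⁻¹ = [[-1/3, -1, -4/3], [2/3, 1, 5/3], [-2, -3, -4]].
det A = 8; the adjugate gives A⁻¹ = [[0, -1/4], [1/2, 0]].
D⁻¹N = [[8, 4], [4, 0], [-4, 8]].
Y = (D⁻¹N)A⁻¹ = [[2, -2], [0, -1], [4, 1]].

Y = [[2, -2], [0, -1], [4, 1]]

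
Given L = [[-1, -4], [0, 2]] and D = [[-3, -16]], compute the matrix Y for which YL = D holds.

Since L sits to the right of Y, Y = DL⁻¹.
det L = -2, so L⁻¹ = [[-1, -2], [0, 1/2]].
Y = DL⁻¹ = [[-3, -16]] · [[-1, -2], [0, 1/2]] = [[3, -2]].

Y = [[3, -2]]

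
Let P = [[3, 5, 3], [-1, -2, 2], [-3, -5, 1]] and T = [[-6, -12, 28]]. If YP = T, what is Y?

Y = [[4, 6, 4]]

Since P sits to the right of Y, Y = TP⁻¹.
det P = -4; the adjugate gives P⁻¹ = [[-2, 5, -4], [5/4, -3, 9/4], [1/4, 0, 1/4]].
Y = TP⁻¹ = [[-6, -12, 28]] · [[-2, 5, -4], [5/4, -3, 9/4], [1/4, 0, 1/4]] = [[4, 6, 4]].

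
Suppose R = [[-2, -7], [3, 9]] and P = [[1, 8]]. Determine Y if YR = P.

R is on the right of Y, so right-multiply by R⁻¹: Y = PR⁻¹.
det R = 3; the adjugate gives R⁻¹ = [[3, 7/3], [-1, -2/3]].
Y = PR⁻¹ = [[1, 8]] · [[3, 7/3], [-1, -2/3]] = [[-5, -3]].

Y = [[-5, -3]]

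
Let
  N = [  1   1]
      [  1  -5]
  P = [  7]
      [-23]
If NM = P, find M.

Since N multiplies M on the left, M = N⁻¹P.
det N = -6, so N⁻¹ = [[5/6, 1/6], [1/6, -1/6]].
M = N⁻¹P = [[5/6, 1/6], [1/6, -1/6]] · [[7], [-23]] = [[2], [5]].

M = [[2], [5]]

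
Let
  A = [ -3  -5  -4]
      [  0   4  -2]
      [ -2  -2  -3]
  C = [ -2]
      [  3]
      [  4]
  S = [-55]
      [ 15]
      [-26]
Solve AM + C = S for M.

M = [[4], [5], [4]]

AM = S − C = [[-53], [12], [-30]].
A is on the left of M, so left-multiply by A⁻¹: M = A⁻¹(S − C).
A has determinant -4; A⁻¹ = [[4, 7/4, -13/2], [-1, -1/4, 3/2], [-2, -1, 3]].
M = A⁻¹(S − C) = [[4], [5], [4]].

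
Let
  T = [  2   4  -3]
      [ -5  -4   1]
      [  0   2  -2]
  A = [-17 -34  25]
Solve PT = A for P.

P = [[-6, 1, -3]]

Right-multiplying both sides by T⁻¹ gives P = AT⁻¹.
det T = 2; the adjugate gives T⁻¹ = [[3, 1, -4], [-5, -2, 13/2], [-5, -2, 6]].
P = AT⁻¹ = [[-17, -34, 25]] · [[3, 1, -4], [-5, -2, 13/2], [-5, -2, 6]] = [[-6, 1, -3]].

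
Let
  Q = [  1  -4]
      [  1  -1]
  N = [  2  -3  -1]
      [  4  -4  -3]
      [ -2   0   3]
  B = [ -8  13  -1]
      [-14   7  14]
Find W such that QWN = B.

W = [[5, -5, 3], [-2, 2, 3]]

W = Q⁻¹BN⁻¹ (apply Q⁻¹ on the left and N⁻¹ on the right).
det Q = 3; the adjugate gives Q⁻¹ = [[-1/3, 4/3], [-1/3, 1/3]].
N has determinant 2; N⁻¹ = [[-6, 9/2, 5/2], [-3, 2, 1], [-4, 3, 2]].
Q⁻¹B = [[-16, 5, 19], [-2, -2, 5]].
W = (Q⁻¹B)N⁻¹ = [[5, -5, 3], [-2, 2, 3]].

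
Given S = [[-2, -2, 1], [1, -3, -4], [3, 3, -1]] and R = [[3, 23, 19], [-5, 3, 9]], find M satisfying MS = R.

Right-multiplying both sides by S⁻¹ gives M = RS⁻¹.
S has determinant 4; S⁻¹ = [[15/4, 1/4, 11/4], [-11/4, -1/4, -7/4], [3, 0, 2]].
M = RS⁻¹ = [[3, 23, 19], [-5, 3, 9]] · [[15/4, 1/4, 11/4], [-11/4, -1/4, -7/4], [3, 0, 2]] = [[5, -5, 6], [0, -2, -1]].

M = [[5, -5, 6], [0, -2, -1]]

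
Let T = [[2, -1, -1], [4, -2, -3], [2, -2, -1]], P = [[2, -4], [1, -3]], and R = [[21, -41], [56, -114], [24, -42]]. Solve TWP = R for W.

W = [[1, 0], [-4, 5], [-5, -4]]

W = T⁻¹RP⁻¹ (apply T⁻¹ on the left and P⁻¹ on the right).
det T = -2; the adjugate gives T⁻¹ = [[2, -1/2, -1/2], [1, 0, -1], [2, -1, 0]].
det P = -2, so P⁻¹ = [[3/2, -2], [1/2, -1]].
T⁻¹R = [[2, -4], [-3, 1], [-14, 32]].
W = (T⁻¹R)P⁻¹ = [[1, 0], [-4, 5], [-5, -4]].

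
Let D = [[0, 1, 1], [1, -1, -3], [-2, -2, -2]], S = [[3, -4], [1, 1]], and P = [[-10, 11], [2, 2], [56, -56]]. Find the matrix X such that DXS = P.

X = [[-5, -3], [-2, 1], [-1, -2]]

Isolating X: multiply by D⁻¹ from the left and S⁻¹ from the right, so X = D⁻¹PS⁻¹.
D has determinant 4; D⁻¹ = [[-1, 0, -1/2], [2, 1/2, 1/4], [-1, -1/2, -1/4]].
S has determinant 7; S⁻¹ = [[1/7, 4/7], [-1/7, 3/7]].
D⁻¹P = [[-18, 17], [-5, 9], [-5, 2]].
X = (D⁻¹P)S⁻¹ = [[-5, -3], [-2, 1], [-1, -2]].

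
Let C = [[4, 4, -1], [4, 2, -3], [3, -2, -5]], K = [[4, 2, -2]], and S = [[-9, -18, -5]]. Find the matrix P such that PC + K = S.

PC = S − K = [[-13, -20, -3]].
Right-multiplying both sides by C⁻¹ gives P = (S − K)C⁻¹.
det C = -6, so C⁻¹ = [[8/3, -11/3, 5/3], [-11/6, 17/6, -4/3], [7/3, -10/3, 4/3]].
P = (S − K)C⁻¹ = [[-5, 1, 1]].

P = [[-5, 1, 1]]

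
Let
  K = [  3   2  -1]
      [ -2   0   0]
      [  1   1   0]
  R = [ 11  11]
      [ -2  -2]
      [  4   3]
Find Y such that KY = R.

K is on the left of Y, so left-multiply by K⁻¹: Y = K⁻¹R.
det K = 2; the adjugate gives K⁻¹ = [[0, -1/2, 0], [0, 1/2, 1], [-1, -1/2, 2]].
Y = K⁻¹R = [[0, -1/2, 0], [0, 1/2, 1], [-1, -1/2, 2]] · [[11, 11], [-2, -2], [4, 3]] = [[1, 1], [3, 2], [-2, -4]].

Y = [[1, 1], [3, 2], [-2, -4]]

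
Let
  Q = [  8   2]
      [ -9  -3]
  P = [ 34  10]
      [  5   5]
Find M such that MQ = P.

Q is on the right of M, so right-multiply by Q⁻¹: M = PQ⁻¹.
det Q = -6; the adjugate gives Q⁻¹ = [[1/2, 1/3], [-3/2, -4/3]].
M = PQ⁻¹ = [[34, 10], [5, 5]] · [[1/2, 1/3], [-3/2, -4/3]] = [[2, -2], [-5, -5]].

M = [[2, -2], [-5, -5]]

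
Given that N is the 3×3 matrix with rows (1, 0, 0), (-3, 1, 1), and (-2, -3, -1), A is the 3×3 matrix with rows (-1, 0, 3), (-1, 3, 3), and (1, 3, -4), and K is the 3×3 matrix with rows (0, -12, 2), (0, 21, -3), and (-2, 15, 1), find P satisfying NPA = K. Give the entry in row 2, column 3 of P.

1

P = N⁻¹KA⁻¹ (apply N⁻¹ on the left and A⁻¹ on the right).
N has determinant 2; N⁻¹ = [[1, 0, 0], [-5/2, -1/2, -1/2], [11/2, 3/2, 1/2]].
A has determinant 3; A⁻¹ = [[-7, 3, -3], [-1/3, 1/3, 0], [-2, 1, -1]].
N⁻¹K = [[0, -12, 2], [1, 12, -4], [-1, -27, 7]].
P = (N⁻¹K)A⁻¹ = [[0, -2, -2], [-3, 3, 1], [2, -5, -4]].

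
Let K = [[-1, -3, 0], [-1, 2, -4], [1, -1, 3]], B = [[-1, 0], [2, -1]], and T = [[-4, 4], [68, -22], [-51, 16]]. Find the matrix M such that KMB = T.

Left-multiply by K⁻¹ and right-multiply by B⁻¹: M = K⁻¹TB⁻¹.
K has determinant 1; K⁻¹ = [[2, 9, 12], [-1, -3, -4], [-1, -4, -5]].
det B = 1, so B⁻¹ = [[-1, 0], [-2, -1]].
K⁻¹T = [[-8, 2], [4, -2], [-13, 4]].
M = (K⁻¹T)B⁻¹ = [[4, -2], [0, 2], [5, -4]].

M = [[4, -2], [0, 2], [5, -4]]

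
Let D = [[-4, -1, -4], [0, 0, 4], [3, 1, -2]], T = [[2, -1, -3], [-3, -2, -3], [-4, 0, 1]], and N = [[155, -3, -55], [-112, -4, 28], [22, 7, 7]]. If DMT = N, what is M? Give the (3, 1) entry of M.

Left-multiply by D⁻¹ and right-multiply by T⁻¹: M = D⁻¹NT⁻¹.
D has determinant 4; D⁻¹ = [[-1, -3/2, -1], [3, 5, 4], [0, 1/4, 0]].
T has determinant 5; T⁻¹ = [[-2/5, 1/5, -3/5], [3, -2, 3], [-8/5, 4/5, -7/5]].
D⁻¹N = [[-9, 2, 6], [-7, -1, 3], [-28, -1, 7]].
M = (D⁻¹N)T⁻¹ = [[0, -1, 3], [-5, 3, -3], [-3, 2, 4]].

-3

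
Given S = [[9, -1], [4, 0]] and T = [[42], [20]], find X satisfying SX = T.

S is on the left of X, so left-multiply by S⁻¹: X = S⁻¹T.
det S = 4; the adjugate gives S⁻¹ = [[0, 1/4], [-1, 9/4]].
X = S⁻¹T = [[0, 1/4], [-1, 9/4]] · [[42], [20]] = [[5], [3]].

X = [[5], [3]]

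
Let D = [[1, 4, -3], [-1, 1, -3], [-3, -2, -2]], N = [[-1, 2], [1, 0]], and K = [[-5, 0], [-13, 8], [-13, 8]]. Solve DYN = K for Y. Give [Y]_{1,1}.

4

Y = D⁻¹KN⁻¹ (apply D⁻¹ on the left and N⁻¹ on the right).
det D = 5, so D⁻¹ = [[-8/5, 14/5, -9/5], [7/5, -11/5, 6/5], [1, -2, 1]].
det N = -2, so N⁻¹ = [[0, 1], [1/2, 1/2]].
D⁻¹K = [[-5, 8], [6, -8], [8, -8]].
Y = (D⁻¹K)N⁻¹ = [[4, -1], [-4, 2], [-4, 4]].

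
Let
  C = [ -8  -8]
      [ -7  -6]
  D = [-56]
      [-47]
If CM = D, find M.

M = [[5], [2]]

Left-multiplying both sides by C⁻¹ gives M = C⁻¹D.
det C = -8, so C⁻¹ = [[3/4, -1], [-7/8, 1]].
M = C⁻¹D = [[3/4, -1], [-7/8, 1]] · [[-56], [-47]] = [[5], [2]].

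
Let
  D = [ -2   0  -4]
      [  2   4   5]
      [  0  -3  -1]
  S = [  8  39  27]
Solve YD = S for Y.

Y = [[2, 6, -5]]

Since D sits to the right of Y, Y = SD⁻¹.
D has determinant 2; D⁻¹ = [[11/2, 6, 8], [1, 1, 1], [-3, -3, -4]].
Y = SD⁻¹ = [[8, 39, 27]] · [[11/2, 6, 8], [1, 1, 1], [-3, -3, -4]] = [[2, 6, -5]].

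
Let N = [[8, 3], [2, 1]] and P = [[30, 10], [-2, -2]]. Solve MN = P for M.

N is on the right of M, so right-multiply by N⁻¹: M = PN⁻¹.
det N = 2; the adjugate gives N⁻¹ = [[1/2, -3/2], [-1, 4]].
M = PN⁻¹ = [[30, 10], [-2, -2]] · [[1/2, -3/2], [-1, 4]] = [[5, -5], [1, -5]].

M = [[5, -5], [1, -5]]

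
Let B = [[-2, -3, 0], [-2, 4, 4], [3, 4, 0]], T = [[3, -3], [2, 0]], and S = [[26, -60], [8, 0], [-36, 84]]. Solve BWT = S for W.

W = [[-4, 4], [-4, 3], [2, 0]]

W = B⁻¹ST⁻¹ (apply B⁻¹ on the left and T⁻¹ on the right).
det B = -4; the adjugate gives B⁻¹ = [[4, 0, 3], [-3, 0, -2], [5, 1/4, 7/2]].
det T = 6, so T⁻¹ = [[0, 1/2], [-1/3, 1/2]].
B⁻¹S = [[-4, 12], [-6, 12], [6, -6]].
W = (B⁻¹S)T⁻¹ = [[-4, 4], [-4, 3], [2, 0]].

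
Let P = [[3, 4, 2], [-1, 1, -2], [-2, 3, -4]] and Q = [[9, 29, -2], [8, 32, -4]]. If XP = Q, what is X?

Since P sits to the right of X, X = QP⁻¹.
det P = 4; the adjugate gives P⁻¹ = [[1/2, 11/2, -5/2], [0, -2, 1], [-1/4, -17/4, 7/4]].
X = QP⁻¹ = [[9, 29, -2], [8, 32, -4]] · [[1/2, 11/2, -5/2], [0, -2, 1], [-1/4, -17/4, 7/4]] = [[5, 0, 3], [5, -3, 5]].

X = [[5, 0, 3], [5, -3, 5]]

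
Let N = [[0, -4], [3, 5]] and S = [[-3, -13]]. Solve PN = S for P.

P = [[2, -1]]

Since N sits to the right of P, P = SN⁻¹.
det N = 12; the adjugate gives N⁻¹ = [[5/12, 1/3], [-1/4, 0]].
P = SN⁻¹ = [[-3, -13]] · [[5/12, 1/3], [-1/4, 0]] = [[2, -1]].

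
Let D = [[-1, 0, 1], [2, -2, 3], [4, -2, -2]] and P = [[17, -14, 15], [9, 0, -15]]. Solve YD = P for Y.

Since D sits to the right of Y, Y = PD⁻¹.
D has determinant -6; D⁻¹ = [[-5/3, 1/3, -1/3], [-8/3, 1/3, -5/6], [-2/3, 1/3, -1/3]].
Y = PD⁻¹ = [[17, -14, 15], [9, 0, -15]] · [[-5/3, 1/3, -1/3], [-8/3, 1/3, -5/6], [-2/3, 1/3, -1/3]] = [[-1, 6, 1], [-5, -2, 2]].

Y = [[-1, 6, 1], [-5, -2, 2]]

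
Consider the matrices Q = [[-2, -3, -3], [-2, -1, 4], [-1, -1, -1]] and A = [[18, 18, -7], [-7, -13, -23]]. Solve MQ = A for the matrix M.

Q is on the right of M, so right-multiply by Q⁻¹: M = AQ⁻¹.
Q has determinant 5; Q⁻¹ = [[1, 0, -3], [-6/5, -1/5, 14/5], [1/5, 1/5, -4/5]].
M = AQ⁻¹ = [[18, 18, -7], [-7, -13, -23]] · [[1, 0, -3], [-6/5, -1/5, 14/5], [1/5, 1/5, -4/5]] = [[-5, -5, 2], [4, -2, 3]].

M = [[-5, -5, 2], [4, -2, 3]]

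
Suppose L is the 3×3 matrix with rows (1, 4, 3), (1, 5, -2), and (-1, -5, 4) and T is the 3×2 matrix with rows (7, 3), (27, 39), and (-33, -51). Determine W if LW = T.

W = [[-4, -3], [5, 6], [-3, -6]]

Left-multiplying both sides by L⁻¹ gives W = L⁻¹T.
L has determinant 2; L⁻¹ = [[5, -31/2, -23/2], [-1, 7/2, 5/2], [0, 1/2, 1/2]].
W = L⁻¹T = [[5, -31/2, -23/2], [-1, 7/2, 5/2], [0, 1/2, 1/2]] · [[7, 3], [27, 39], [-33, -51]] = [[-4, -3], [5, 6], [-3, -6]].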